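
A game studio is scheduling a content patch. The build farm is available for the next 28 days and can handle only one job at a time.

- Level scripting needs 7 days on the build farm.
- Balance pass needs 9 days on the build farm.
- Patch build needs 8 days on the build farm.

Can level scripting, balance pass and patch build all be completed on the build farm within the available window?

Yes

Running back to back, the jobs need 7 + 9 + 8 = 24 days on the build farm.
Since 24 ≤ 28, they fit within the window.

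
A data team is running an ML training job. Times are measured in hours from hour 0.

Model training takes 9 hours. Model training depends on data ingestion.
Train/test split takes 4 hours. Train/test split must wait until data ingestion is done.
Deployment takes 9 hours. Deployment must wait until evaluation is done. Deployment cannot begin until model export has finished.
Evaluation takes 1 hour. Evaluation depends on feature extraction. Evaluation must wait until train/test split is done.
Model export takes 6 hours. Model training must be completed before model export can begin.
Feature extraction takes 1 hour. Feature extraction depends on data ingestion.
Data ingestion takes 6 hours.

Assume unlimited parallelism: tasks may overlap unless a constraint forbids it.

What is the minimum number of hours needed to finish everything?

30

Data ingestion can start immediately at hour 0; it finishes at hour 6.
After data ingestion (finishes hour 6), model training can start at hour 6 and finishes at hour 15.
Model export cannot begin until model training (finishes hour 15). It runs from hour 15 to 15 + 6 = hour 21.
Train/test split waits on data ingestion (finishes hour 6), so it starts at hour 6 and finishes at 6 + 4 = hour 10.
Feature extraction cannot begin until data ingestion (finishes hour 6). It runs from hour 6 to 6 + 1 = hour 7.
Evaluation has to wait for feature extraction (finishes hour 7); train/test split (finishes hour 10). The latest of these is hour 10, so evaluation runs hour 10 to 10 + 1 = hour 11.
For deployment: evaluation (finishes hour 11); model export (finishes hour 21). Taking the maximum gives a start of hour 21, and it finishes at 21 + 9 = hour 30.
All tasks are finished once the last one completes. Finish times: Data ingestion at 6, Feature extraction at 7, Train/test split at 10, Model training at 15, Evaluation at 11, Model export at 21, Deployment at 30. The latest is hour 30.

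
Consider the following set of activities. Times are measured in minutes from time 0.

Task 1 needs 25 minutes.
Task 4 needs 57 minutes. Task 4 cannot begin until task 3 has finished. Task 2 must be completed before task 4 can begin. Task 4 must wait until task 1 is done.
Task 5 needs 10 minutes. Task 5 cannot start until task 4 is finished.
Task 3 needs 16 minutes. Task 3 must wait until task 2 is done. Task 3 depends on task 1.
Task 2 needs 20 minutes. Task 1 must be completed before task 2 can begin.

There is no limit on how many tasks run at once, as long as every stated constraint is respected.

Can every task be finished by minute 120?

Task 1 has no prerequisites, so it starts at minute 0 and finishes at minute 25.
Task 2 waits on task 1 (finishes minute 25), so it starts at minute 25 and finishes at 25 + 20 = minute 45.
Task 3 needs all of task 2 (finishes minute 45); task 1 (finishes minute 25). That puts its earliest start at minute 45; it finishes at 45 + 16 = minute 61.
Task 4 cannot start until task 3 (finishes minute 61); task 2 (finishes minute 45); task 1 (finishes minute 25). The controlling bound is minute 61, so task 4 finishes at 61 + 57 = minute 118.
After task 4 (finishes minute 118), task 5 can start at minute 118 and finishes at minute 128.
The earliest everything can be done is minute 128, which is after the deadline of 120, so it is not possible.

No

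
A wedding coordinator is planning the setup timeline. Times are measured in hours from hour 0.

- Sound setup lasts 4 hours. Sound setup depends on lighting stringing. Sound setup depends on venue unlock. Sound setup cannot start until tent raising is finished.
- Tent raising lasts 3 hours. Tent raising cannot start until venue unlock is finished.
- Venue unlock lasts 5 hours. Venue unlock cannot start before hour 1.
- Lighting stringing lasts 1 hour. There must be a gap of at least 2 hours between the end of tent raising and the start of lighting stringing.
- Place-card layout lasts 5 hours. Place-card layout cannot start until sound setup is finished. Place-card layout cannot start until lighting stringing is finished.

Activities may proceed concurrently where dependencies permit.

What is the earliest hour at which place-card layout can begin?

16

Venue unlock cannot begin until its own release at hour 1. It runs from hour 1 to 1 + 5 = hour 6.
Tent raising cannot begin until venue unlock (finishes hour 6). It runs from hour 6 to 6 + 3 = hour 9.
Lighting stringing cannot begin until tent raising (finishes hour 9, plus 2-hour gap → hour 11). It runs from hour 11 to 11 + 1 = hour 12.
Sound setup needs all of lighting stringing (finishes hour 12); venue unlock (finishes hour 6); tent raising (finishes hour 9). That puts its earliest start at hour 12; it finishes at 12 + 4 = hour 16.
Place-card layout waits on sound setup (finishes hour 16); lighting stringing (finishes hour 12). The latest of these is hour 16, which is the earliest place-card layout can start.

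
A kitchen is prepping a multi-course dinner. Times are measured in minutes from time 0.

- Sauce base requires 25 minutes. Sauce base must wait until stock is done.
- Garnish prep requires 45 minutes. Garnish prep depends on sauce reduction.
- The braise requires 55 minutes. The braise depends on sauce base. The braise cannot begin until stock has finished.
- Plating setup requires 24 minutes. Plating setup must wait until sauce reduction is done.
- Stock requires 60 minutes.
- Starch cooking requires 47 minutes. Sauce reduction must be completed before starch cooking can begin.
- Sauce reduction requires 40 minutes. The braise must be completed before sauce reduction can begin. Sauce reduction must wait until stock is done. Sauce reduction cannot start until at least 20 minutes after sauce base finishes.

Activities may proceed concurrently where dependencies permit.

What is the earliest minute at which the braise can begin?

85

Stock can start immediately at minute 0; it finishes at minute 60.
After stock (finishes minute 60), sauce base can start at minute 60 and finishes at minute 85.
The braise waits on sauce base (finishes minute 85); stock (finishes minute 60). The latest of these is minute 85, which is the earliest the braise can start.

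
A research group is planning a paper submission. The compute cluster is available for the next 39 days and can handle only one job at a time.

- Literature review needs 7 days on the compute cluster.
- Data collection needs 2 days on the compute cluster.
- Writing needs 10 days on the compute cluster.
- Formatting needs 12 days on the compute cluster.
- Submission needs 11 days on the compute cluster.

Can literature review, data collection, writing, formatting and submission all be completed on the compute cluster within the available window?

No

Running back to back, the jobs need 7 + 2 + 10 + 12 + 11 = 42 days on the compute cluster.
Since 42 > 39, they cannot all fit.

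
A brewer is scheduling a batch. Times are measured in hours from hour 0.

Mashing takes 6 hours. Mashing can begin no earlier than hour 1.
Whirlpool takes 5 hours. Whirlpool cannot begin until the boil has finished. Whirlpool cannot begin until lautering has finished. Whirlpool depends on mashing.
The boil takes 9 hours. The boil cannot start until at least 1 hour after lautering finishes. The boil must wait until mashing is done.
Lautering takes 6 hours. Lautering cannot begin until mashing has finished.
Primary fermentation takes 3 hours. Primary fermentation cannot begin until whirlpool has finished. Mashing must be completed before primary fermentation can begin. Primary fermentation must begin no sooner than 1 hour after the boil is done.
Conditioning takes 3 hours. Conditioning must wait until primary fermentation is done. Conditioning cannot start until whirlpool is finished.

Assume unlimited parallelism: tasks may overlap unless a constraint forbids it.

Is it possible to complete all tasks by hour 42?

After its own release at hour 1, mashing can start at hour 1 and finishes at hour 7.
After mashing (finishes hour 7), lautering can start at hour 7 and finishes at hour 13.
The boil has to wait for lautering (finishes hour 13, plus 1-hour gap → hour 14); mashing (finishes hour 7). The latest of these is hour 14, so the boil runs hour 14 to 14 + 9 = hour 23.
For whirlpool: the boil (finishes hour 23); lautering (finishes hour 13); mashing (finishes hour 7). Taking the maximum gives a start of hour 23, and it finishes at 23 + 5 = hour 28.
For primary fermentation: whirlpool (finishes hour 28); mashing (finishes hour 7); the boil (finishes hour 23, plus 1-hour gap → hour 24). Taking the maximum gives a start of hour 28, and it finishes at 28 + 3 = hour 31.
For conditioning: primary fermentation (finishes hour 31); whirlpool (finishes hour 28). Taking the maximum gives a start of hour 31, and it finishes at 31 + 3 = hour 34.
Every task is finished by hour 34, which is no later than the deadline of 42, so the schedule is feasible.

Yes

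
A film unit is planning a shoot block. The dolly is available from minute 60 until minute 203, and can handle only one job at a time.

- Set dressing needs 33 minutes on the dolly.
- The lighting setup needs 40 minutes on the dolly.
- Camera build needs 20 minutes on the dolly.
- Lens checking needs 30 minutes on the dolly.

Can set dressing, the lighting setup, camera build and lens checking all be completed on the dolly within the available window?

Yes

The dolly window is 203 − 60 = 143 minutes.
Running back to back, the jobs need 33 + 40 + 20 + 30 = 123 minutes on the dolly.
Since 123 ≤ 143, they fit within the window.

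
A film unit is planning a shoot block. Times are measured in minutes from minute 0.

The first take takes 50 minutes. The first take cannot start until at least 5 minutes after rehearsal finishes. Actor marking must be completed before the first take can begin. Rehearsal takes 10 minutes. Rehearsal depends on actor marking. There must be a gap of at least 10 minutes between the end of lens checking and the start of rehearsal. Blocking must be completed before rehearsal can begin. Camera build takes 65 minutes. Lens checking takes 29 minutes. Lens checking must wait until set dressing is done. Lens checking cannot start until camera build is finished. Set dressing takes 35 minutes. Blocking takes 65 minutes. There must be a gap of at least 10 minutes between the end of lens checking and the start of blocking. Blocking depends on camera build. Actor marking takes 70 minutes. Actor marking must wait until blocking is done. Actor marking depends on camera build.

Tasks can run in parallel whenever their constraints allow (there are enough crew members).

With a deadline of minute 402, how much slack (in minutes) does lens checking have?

Camera build can start immediately at minute 0; it finishes at minute 65.
Nothing blocks set dressing, so it runs from minute 0 to minute 35.
Lens checking cannot start until set dressing (finishes minute 35); camera build (finishes minute 65). The controlling bound is minute 65, so lens checking finishes at 65 + 29 = minute 94.

Working backward from the deadline:
The first take has no dependents, so it just needs to finish by minute 402. Starting by 402 − 50 = minute 352 achieves that.
Rehearsal must finish before the first take (must start by minute 352, minus 5-minute gap → minute 347). With a 10-minute duration, rehearsal must start by 347 − 10 = minute 337.
Actor marking has several dependents: rehearsal (must start by minute 337); the first take (must start by minute 352). The earliest of those limits is minute 337, so actor marking must start by 337 − 70 = minute 267.
Blocking feeds actor marking (must start by minute 267); rehearsal (must start by minute 337). Taking the minimum, blocking must finish by minute 267 and start by 267 − 65 = minute 202.
Lens checking must finish in time for blocking (must start by minute 202, minus 10-minute gap → minute 192); rehearsal (must start by minute 337, minus 10-minute gap → minute 327). The tightest is minute 192, so lens checking must start by 192 − 29 = minute 163.
So lens checking can start as early as minute 65 and as late as minute 163, giving 163 − 65 = 98 minutes of slack.

98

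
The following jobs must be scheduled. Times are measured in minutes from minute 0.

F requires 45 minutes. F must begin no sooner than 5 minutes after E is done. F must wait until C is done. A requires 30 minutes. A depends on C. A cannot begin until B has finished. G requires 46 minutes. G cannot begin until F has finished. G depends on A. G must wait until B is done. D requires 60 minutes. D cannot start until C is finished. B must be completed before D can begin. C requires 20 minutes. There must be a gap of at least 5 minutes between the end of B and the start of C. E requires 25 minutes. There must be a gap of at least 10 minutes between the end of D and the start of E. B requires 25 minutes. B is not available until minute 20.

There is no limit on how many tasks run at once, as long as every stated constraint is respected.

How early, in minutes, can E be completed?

B cannot begin until its own release at minute 20. It runs from minute 20 to 20 + 25 = minute 45.
C waits on B (finishes minute 45, plus 5-minute gap → minute 50), so it starts at minute 50 and finishes at 50 + 20 = minute 70.
D needs all of C (finishes minute 70); B (finishes minute 45). That puts its earliest start at minute 70; it finishes at 70 + 60 = minute 130.
E waits on D (finishes minute 130, plus 10-minute gap → minute 140), so it starts at minute 140 and finishes at 140 + 25 = minute 165.

165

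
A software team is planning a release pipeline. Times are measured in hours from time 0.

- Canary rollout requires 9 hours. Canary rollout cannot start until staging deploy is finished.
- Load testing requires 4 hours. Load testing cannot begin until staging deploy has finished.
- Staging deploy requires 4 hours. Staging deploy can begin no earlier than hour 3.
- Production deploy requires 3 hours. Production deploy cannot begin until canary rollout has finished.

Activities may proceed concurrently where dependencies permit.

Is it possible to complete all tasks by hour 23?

Yes

Staging deploy waits on its own release at hour 3, so it starts at hour 3 and finishes at 3 + 4 = hour 7.
After staging deploy (finishes hour 7), load testing can start at hour 7 and finishes at hour 11.
After staging deploy (finishes hour 7), canary rollout can start at hour 7 and finishes at hour 16.
Production deploy waits on canary rollout (finishes hour 16), so it starts at hour 16 and finishes at 16 + 3 = hour 19.
Every task is finished by hour 19, which is no later than the deadline of 23, so the schedule is feasible.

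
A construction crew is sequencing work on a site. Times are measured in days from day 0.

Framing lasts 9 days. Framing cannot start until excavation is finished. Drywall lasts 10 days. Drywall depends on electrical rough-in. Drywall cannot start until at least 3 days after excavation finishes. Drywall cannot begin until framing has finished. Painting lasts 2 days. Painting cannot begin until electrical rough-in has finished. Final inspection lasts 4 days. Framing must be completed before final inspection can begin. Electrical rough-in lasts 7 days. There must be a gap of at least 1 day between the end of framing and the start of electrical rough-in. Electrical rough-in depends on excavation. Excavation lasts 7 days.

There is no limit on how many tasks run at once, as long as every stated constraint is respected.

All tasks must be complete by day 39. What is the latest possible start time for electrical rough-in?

Nothing follows drywall; the deadline of day 39 is its only limit. It must start by 39 − 10 = day 29.
To finish by day 39, painting (duration 2) must start no later than day 37.
Electrical rough-in has several dependents: drywall (must start by day 29); painting (must start by day 37). The earliest of those limits is day 29, so electrical rough-in must start by 29 − 7 = day 22.

22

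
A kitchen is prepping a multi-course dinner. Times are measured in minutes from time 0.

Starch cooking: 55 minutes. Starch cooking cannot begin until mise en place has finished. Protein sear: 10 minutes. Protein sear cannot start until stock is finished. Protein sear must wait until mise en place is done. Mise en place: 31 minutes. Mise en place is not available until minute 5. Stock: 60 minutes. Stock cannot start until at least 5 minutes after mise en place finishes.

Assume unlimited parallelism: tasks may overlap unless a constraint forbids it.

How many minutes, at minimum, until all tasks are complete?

111

Mise en place waits on its own release at minute 5, so it starts at minute 5 and finishes at 5 + 31 = minute 36.
Starch cooking waits on mise en place (finishes minute 36), so it starts at minute 36 and finishes at 36 + 55 = minute 91.
Stock cannot begin until mise en place (finishes minute 36, plus 5-minute gap → minute 41). It runs from minute 41 to 41 + 60 = minute 101.
Protein sear needs all of stock (finishes minute 101); mise en place (finishes minute 36). That puts its earliest start at minute 101; it finishes at 101 + 10 = minute 111.
All tasks are finished once the last one completes. Finish times: Mise en place at 36, Stock at 101, Protein sear at 111, Starch cooking at 91. The latest is minute 111.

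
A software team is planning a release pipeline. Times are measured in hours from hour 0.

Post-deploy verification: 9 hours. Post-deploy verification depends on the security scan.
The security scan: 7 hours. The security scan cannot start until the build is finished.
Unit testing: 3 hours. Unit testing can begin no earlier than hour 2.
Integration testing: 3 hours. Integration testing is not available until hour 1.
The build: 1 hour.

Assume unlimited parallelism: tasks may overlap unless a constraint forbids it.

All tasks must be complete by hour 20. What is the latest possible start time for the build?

3

Post-deploy verification has no dependents, so it just needs to finish by hour 20. Starting by 20 − 9 = hour 11 achieves that.
The security scan must finish before post-deploy verification (must start by hour 11). With a 7-hour duration, the security scan must start by 11 − 7 = hour 4.
The build has to be done before the security scan (must start by hour 4). That means finishing by hour 4, i.e. starting by 4 − 1 = hour 3.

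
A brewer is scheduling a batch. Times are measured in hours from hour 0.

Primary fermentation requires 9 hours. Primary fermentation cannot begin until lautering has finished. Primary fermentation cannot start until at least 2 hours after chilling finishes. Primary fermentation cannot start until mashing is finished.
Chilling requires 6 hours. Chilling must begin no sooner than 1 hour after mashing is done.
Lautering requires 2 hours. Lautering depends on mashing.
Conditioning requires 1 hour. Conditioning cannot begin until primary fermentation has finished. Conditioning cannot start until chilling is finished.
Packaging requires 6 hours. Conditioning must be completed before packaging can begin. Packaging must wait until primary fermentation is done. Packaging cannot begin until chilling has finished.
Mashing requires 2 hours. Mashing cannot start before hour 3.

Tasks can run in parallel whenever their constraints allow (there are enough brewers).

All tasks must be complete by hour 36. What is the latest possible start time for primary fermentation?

20

Packaging has no dependents, so it just needs to finish by hour 36. Starting by 36 − 6 = hour 30 achieves that.
Conditioning feeds into packaging (must start by hour 30); so conditioning must finish by hour 30 and therefore start by hour 29.
For primary fermentation: conditioning (must start by hour 29); packaging (must start by hour 30). The most restrictive is hour 29; with a 9-hour duration, primary fermentation must start by hour 20.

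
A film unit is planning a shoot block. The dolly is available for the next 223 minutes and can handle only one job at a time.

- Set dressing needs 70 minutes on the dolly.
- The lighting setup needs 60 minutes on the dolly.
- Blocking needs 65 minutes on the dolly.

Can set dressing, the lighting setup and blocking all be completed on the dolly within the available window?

Yes

Running back to back, the jobs need 70 + 60 + 65 = 195 minutes on the dolly.
Since 195 ≤ 223, they fit within the window.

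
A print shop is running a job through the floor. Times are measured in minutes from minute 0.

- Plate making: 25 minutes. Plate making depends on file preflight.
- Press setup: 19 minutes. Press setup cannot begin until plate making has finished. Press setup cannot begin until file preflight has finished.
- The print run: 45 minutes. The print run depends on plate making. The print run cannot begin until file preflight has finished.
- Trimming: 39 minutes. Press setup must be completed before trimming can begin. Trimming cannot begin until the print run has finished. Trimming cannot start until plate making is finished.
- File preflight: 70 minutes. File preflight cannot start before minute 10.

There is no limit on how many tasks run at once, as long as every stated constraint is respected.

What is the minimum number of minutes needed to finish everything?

189

File preflight waits on its own release at minute 10, so it starts at minute 10 and finishes at 10 + 70 = minute 80.
Plate making waits on file preflight (finishes minute 80), so it starts at minute 80 and finishes at 80 + 25 = minute 105.
The print run needs all of plate making (finishes minute 105); file preflight (finishes minute 80). That puts its earliest start at minute 105; it finishes at 105 + 45 = minute 150.
Press setup cannot start until plate making (finishes minute 105); file preflight (finishes minute 80). The controlling bound is minute 105, so press setup finishes at 105 + 19 = minute 124.
Trimming cannot start until press setup (finishes minute 124); the print run (finishes minute 150); plate making (finishes minute 105). The controlling bound is minute 150, so trimming finishes at 150 + 39 = minute 189.
All tasks are finished once the last one completes. Finish times: File preflight at 80, Plate making at 105, Press setup at 124, The print run at 150, Trimming at 189. The latest is minute 189.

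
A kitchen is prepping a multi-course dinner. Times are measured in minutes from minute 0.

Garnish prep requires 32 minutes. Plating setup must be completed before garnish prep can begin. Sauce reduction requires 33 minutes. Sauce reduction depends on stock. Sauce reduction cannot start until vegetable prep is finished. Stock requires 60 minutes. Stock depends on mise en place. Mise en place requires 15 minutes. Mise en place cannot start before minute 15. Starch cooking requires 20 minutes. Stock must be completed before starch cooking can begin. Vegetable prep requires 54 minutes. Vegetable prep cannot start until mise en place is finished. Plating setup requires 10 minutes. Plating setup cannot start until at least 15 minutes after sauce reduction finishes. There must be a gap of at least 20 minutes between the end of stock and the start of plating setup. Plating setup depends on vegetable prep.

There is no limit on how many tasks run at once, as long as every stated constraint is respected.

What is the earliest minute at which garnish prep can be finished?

Mise en place waits on its own release at minute 15, so it starts at minute 15 and finishes at 15 + 15 = minute 30.
Vegetable prep waits on mise en place (finishes minute 30), so it starts at minute 30 and finishes at 30 + 54 = minute 84.
After mise en place (finishes minute 30), stock can start at minute 30 and finishes at minute 90.
For sauce reduction: stock (finishes minute 90); vegetable prep (finishes minute 84). Taking the maximum gives a start of minute 90, and it finishes at 90 + 33 = minute 123.
For plating setup: sauce reduction (finishes minute 123, plus 15-minute gap → minute 138); stock (finishes minute 90, plus 20-minute gap → minute 110); vegetable prep (finishes minute 84). Taking the maximum gives a start of minute 138, and it finishes at 138 + 10 = minute 148.
Garnish prep cannot begin until plating setup (finishes minute 148). It runs from minute 148 to 148 + 32 = minute 180.

180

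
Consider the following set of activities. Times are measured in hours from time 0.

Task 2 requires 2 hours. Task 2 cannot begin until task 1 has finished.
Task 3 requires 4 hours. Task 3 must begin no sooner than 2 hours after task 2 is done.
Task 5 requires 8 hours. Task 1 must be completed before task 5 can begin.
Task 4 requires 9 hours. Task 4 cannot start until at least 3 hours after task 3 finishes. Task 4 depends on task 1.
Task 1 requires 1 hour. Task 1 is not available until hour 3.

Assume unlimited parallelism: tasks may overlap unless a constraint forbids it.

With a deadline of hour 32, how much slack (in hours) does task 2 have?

8

After its own release at hour 3, task 1 can start at hour 3 and finishes at hour 4.
Task 2 cannot begin until task 1 (finishes hour 4). It runs from hour 4 to 4 + 2 = hour 6.

Working backward from the deadline:
Task 4 must finish by hour 32; it takes 9 hours, so it must start by 32 − 9 = hour 23.
Since task 4 (must start by hour 23, minus 3-hour gap → hour 20) depends on it, task 3 must finish by hour 20. Backing off its 4-hour duration gives a latest start of hour 16.
Task 2 must finish before task 3 (must start by hour 16, minus 2-hour gap → hour 14). With a 2-hour duration, task 2 must start by 14 − 2 = hour 12.
So task 2 can start as early as hour 4 and as late as hour 12, giving 12 − 4 = 8 hours of slack.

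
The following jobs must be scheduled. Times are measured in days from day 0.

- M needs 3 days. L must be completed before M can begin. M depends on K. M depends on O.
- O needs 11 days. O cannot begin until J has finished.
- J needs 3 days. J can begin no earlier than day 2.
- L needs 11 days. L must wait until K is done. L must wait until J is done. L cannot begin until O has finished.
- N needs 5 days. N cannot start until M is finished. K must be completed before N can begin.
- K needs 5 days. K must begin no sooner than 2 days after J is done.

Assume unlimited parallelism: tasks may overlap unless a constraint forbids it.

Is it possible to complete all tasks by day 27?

J waits on its own release at day 2, so it starts at day 2 and finishes at 2 + 3 = day 5.
After J (finishes day 5), O can start at day 5 and finishes at day 16.
K waits on J (finishes day 5, plus 2-day gap → day 7), so it starts at day 7 and finishes at 7 + 5 = day 12.
L needs all of K (finishes day 12); J (finishes day 5); O (finishes day 16). That puts its earliest start at day 16; it finishes at 16 + 11 = day 27.
M needs all of L (finishes day 27); K (finishes day 12); O (finishes day 16). That puts its earliest start at day 27; it finishes at 27 + 3 = day 30.
N cannot start until M (finishes day 30); K (finishes day 12). The controlling bound is day 30, so N finishes at 30 + 5 = day 35.
The earliest everything can be done is day 35, which is after the deadline of 27, so it is not possible.

No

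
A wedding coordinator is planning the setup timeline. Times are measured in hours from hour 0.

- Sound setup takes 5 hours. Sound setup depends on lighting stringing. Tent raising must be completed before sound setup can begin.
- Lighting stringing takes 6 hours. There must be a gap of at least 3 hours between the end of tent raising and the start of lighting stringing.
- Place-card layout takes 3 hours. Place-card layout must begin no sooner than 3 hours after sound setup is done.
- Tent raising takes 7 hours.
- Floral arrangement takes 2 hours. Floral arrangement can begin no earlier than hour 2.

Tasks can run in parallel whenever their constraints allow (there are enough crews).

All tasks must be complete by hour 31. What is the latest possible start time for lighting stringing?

Place-card layout has no dependents, so it just needs to finish by hour 31. Starting by 31 − 3 = hour 28 achieves that.
Sound setup must finish before place-card layout (must start by hour 28, minus 3-hour gap → hour 25). With a 5-hour duration, sound setup must start by 25 − 5 = hour 20.
Lighting stringing must finish before sound setup (must start by hour 20). With a 6-hour duration, lighting stringing must start by 20 − 6 = hour 14.

14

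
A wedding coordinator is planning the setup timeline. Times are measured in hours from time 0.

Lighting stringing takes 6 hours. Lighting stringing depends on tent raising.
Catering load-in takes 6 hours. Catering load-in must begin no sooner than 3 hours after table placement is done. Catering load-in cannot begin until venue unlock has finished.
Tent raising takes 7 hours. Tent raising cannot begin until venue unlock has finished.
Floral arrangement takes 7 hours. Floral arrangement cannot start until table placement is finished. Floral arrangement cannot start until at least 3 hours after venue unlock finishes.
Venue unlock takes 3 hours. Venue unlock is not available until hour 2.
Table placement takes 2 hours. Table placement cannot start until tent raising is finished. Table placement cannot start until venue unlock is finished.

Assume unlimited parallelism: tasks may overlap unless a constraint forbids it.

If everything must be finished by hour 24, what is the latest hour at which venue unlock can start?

3

To finish by hour 24, floral arrangement (duration 7) must start no later than hour 17.
Catering load-in has no dependents, so it just needs to finish by hour 24. Starting by 24 − 6 = hour 18 achieves that.
For table placement: floral arrangement (must start by hour 17); catering load-in (must start by hour 18, minus 3-hour gap → hour 15). The most restrictive is hour 15; with a 2-hour duration, table placement must start by hour 13.
Lighting stringing must finish by hour 24; it takes 6 hours, so it must start by 24 − 6 = hour 18.
Tent raising feeds table placement (must start by hour 13); lighting stringing (must start by hour 18). Taking the minimum, tent raising must finish by hour 13 and start by 13 − 7 = hour 6.
For venue unlock: tent raising (must start by hour 6); table placement (must start by hour 13); floral arrangement (must start by hour 17, minus 3-hour gap → hour 14); catering load-in (must start by hour 18). The most restrictive is hour 6; with a 3-hour duration, venue unlock must start by hour 3.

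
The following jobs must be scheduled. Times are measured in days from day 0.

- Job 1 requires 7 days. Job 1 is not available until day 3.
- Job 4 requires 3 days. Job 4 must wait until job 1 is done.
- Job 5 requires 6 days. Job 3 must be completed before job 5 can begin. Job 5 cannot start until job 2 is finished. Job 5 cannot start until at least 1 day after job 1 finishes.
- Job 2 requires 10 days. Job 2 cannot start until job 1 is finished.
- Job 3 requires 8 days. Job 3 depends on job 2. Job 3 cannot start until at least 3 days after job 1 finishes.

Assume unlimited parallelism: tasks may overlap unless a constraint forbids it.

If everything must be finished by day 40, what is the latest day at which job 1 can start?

9

Job 5 must finish by day 40; it takes 6 days, so it must start by 40 − 6 = day 34.
Job 3 has to be done before job 5 (must start by day 34). That means finishing by day 34, i.e. starting by 34 − 8 = day 26.
Job 2 must finish in time for job 3 (must start by day 26); job 5 (must start by day 34). The tightest is day 26, so job 2 must start by 26 − 10 = day 16.
Nothing follows job 4; the deadline of day 40 is its only limit. It must start by 40 − 3 = day 37.
Job 1 must finish in time for job 2 (must start by day 16); job 3 (must start by day 26, minus 3-day gap → day 23); job 4 (must start by day 37); job 5 (must start by day 34, minus 1-day gap → day 33). The tightest is day 16, so job 1 must start by 16 − 7 = day 9.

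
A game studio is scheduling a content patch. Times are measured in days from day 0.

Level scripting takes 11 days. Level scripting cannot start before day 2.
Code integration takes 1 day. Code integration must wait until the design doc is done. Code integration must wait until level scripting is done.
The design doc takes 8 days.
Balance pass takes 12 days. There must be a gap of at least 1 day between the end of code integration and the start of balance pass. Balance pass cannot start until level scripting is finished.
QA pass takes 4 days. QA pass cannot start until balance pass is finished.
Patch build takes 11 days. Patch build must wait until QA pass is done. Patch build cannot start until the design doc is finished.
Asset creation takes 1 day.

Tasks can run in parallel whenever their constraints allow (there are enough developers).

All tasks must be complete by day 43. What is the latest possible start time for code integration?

14

Patch build must finish by day 43; it takes 11 days, so it must start by 43 − 11 = day 32.
QA pass feeds into patch build (must start by day 32); so QA pass must finish by day 32 and therefore start by day 28.
Balance pass must finish before QA pass (must start by day 28). With a 12-day duration, balance pass must start by 28 − 12 = day 16.
Since balance pass (must start by day 16, minus 1-day gap → day 15) depends on it, code integration must finish by day 15. Backing off its 1-day duration gives a latest start of day 14.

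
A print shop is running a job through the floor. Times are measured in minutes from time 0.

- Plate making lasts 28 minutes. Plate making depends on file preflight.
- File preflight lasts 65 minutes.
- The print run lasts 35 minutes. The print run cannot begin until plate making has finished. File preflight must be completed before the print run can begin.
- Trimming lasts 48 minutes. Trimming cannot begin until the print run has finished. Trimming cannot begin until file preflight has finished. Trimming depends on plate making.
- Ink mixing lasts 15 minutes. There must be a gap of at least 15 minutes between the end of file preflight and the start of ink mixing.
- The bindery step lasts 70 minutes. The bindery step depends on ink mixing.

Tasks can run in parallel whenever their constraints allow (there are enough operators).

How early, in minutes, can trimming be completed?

176

File preflight has no prerequisites, so it starts at minute 0 and finishes at minute 65.
After file preflight (finishes minute 65), plate making can start at minute 65 and finishes at minute 93.
The print run needs all of plate making (finishes minute 93); file preflight (finishes minute 65). That puts its earliest start at minute 93; it finishes at 93 + 35 = minute 128.
Trimming needs all of the print run (finishes minute 128); file preflight (finishes minute 65); plate making (finishes minute 93). That puts its earliest start at minute 128; it finishes at 128 + 48 = minute 176.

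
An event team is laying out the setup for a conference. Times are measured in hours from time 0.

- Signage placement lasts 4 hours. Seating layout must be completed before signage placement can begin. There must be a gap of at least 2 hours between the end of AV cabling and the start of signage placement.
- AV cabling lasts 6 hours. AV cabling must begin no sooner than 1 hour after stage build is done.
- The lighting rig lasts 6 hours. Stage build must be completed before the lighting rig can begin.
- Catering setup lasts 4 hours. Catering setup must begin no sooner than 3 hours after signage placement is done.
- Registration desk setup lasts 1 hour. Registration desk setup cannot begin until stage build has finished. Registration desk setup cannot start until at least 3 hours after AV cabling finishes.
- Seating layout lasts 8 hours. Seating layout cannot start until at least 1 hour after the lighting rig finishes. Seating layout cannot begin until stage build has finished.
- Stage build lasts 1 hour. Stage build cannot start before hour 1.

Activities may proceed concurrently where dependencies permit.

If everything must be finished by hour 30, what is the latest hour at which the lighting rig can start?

4

Nothing follows catering setup; the deadline of hour 30 is its only limit. It must start by 30 − 4 = hour 26.
Signage placement feeds into catering setup (must start by hour 26, minus 3-hour gap → hour 23); so signage placement must finish by hour 23 and therefore start by hour 19.
Seating layout has to be done before signage placement (must start by hour 19). That means finishing by hour 19, i.e. starting by 19 − 8 = hour 11.
The lighting rig must finish before seating layout (must start by hour 11, minus 1-hour gap → hour 10). With a 6-hour duration, the lighting rig must start by 10 − 6 = hour 4.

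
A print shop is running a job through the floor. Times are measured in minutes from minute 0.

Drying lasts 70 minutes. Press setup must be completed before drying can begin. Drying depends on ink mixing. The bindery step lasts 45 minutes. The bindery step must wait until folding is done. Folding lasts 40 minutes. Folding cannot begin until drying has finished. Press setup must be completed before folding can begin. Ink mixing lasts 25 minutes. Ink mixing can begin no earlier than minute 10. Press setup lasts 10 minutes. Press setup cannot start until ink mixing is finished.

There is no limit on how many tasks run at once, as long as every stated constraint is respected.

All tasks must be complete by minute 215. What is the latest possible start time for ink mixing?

To finish by minute 215, the bindery step (duration 45) must start no later than minute 170.
Folding has to be done before the bindery step (must start by minute 170). That means finishing by minute 170, i.e. starting by 170 − 40 = minute 130.
Drying feeds into folding (must start by minute 130); so drying must finish by minute 130 and therefore start by minute 60.
Press setup feeds drying (must start by minute 60); folding (must start by minute 130). Taking the minimum, press setup must finish by minute 60 and start by 60 − 10 = minute 50.
Ink mixing has several dependents: press setup (must start by minute 50); drying (must start by minute 60). The earliest of those limits is minute 50, so ink mixing must start by 50 − 25 = minute 25.

25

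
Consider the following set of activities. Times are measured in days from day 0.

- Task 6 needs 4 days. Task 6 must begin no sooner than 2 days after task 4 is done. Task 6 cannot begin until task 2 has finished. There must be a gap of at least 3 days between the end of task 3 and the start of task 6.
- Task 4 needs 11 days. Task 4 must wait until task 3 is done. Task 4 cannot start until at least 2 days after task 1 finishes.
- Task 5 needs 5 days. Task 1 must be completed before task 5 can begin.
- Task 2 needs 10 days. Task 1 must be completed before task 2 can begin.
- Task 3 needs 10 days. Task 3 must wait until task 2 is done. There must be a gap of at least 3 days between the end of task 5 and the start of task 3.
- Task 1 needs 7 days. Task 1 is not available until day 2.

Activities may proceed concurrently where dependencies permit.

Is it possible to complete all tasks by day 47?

Task 1 waits on its own release at day 2, so it starts at day 2 and finishes at 2 + 7 = day 9.
After task 1 (finishes day 9), task 5 can start at day 9 and finishes at day 14.
After task 1 (finishes day 9), task 2 can start at day 9 and finishes at day 19.
For task 3: task 2 (finishes day 19); task 5 (finishes day 14, plus 3-day gap → day 17). Taking the maximum gives a start of day 19, and it finishes at 19 + 10 = day 29.
Task 4 needs all of task 3 (finishes day 29); task 1 (finishes day 9, plus 2-day gap → day 11). That puts its earliest start at day 29; it finishes at 29 + 11 = day 40.
Task 6 cannot start until task 4 (finishes day 40, plus 2-day gap → day 42); task 2 (finishes day 19); task 3 (finishes day 29, plus 3-day gap → day 32). The controlling bound is day 42, so task 6 finishes at 42 + 4 = day 46.
Every task is finished by day 46, which is no later than the deadline of 47, so the schedule is feasible.

Yes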